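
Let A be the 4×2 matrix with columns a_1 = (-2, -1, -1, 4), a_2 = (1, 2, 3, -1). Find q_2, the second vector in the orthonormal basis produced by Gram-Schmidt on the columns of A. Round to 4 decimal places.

a_1 = (-2, -1, -1, 4); ‖a_1‖ = 4.6904, so q_1 = (-0.4264, -0.2132, -0.2132, 0.8528).
q_1·a_2 = (-0.4264)·1 + (-0.2132)·2 + (-0.2132)·3 + 0.8528·(-1) = -2.3452.
u_2 = a_2 + 2.3452·q_1 = (0.0000, 1.5000, 2.5000, 1.0000).
‖u_2‖ = 3.0822, so q_2 = (0.0000, 0.4867, 0.8111, 0.3244).

q_2 = (0.0000, 0.4867, 0.8111, 0.3244)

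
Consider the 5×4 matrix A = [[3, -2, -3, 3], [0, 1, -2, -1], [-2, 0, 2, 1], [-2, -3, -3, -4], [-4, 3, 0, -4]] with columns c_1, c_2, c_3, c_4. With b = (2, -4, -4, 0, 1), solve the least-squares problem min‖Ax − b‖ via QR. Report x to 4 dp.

q_1 = c_1/‖c_1‖ = (3, 0, -2, -2, -4)/5.7446 = (0.5222, 0.0000, -0.3482, -0.3482, -0.6963).
r_{12} = q_1·c_2 = -2.0889.
u_2 = c_2 + 2.0889·q_1 = (-0.9091, 1.0000, -0.7273, -3.7273, 1.5455).
‖u_2‖ = 4.3170, so q_2 = (-0.2106, 0.2316, -0.1685, -0.8634, 0.3580).
r_{13} = q_1·c_3 = -1.2185; r_{23} = q_2·c_3 = 2.4217.
u_3 = c_3 + 1.2185·q_1 − 2.4217·q_2 = (-1.8537, -2.5610, 1.9837, -1.3333, -1.7154).
‖u_3‖ = 4.3186, so q_3 = (-0.4292, -0.5930, 0.4593, -0.3087, -0.3972).
r_{14} = q_1·c_4 = 5.3964; r_{24} = q_2·c_4 = 0.9897; r_{34} = q_3·c_4 = 2.5885.
u_4 = c_4 − 5.3964·q_1 − 0.9897·q_2 − 2.5885·q_3 = (1.5013, 0.3058, 1.8565, -0.4675, 0.4315).
‖u_4‖ = 2.4897, so q_4 = (0.6030, 0.1228, 0.7457, -0.1878, 0.1733).
Qᵀb = (1.7408, -0.3159, -0.7210, -2.0946).
Back-substitute: x_4 = -2.0946/2.4897 = -0.8413.
x_3 = (-0.7210 − 2.5885·(-0.8413))/4.3186 = 0.3373.
x_2 = (-0.3159 − 2.4217·0.3373 − 0.9897·(-0.8413))/4.3170 = -0.0695.
x_1 = (1.7408 + 2.0889·(-0.0695) + 1.2185·0.3373 − 5.3964·(-0.8413))/5.7446 = 1.1396.

x = (1.1396, -0.0695, 0.3373, -0.8413)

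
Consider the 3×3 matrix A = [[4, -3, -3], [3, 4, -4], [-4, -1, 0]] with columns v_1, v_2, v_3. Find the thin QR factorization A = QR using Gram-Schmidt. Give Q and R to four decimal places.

Q = [[0.6247, -0.6699, -0.4012], [0.4685, 0.7326, -0.4938], [-0.6247, -0.1205, -0.7715]], R = [[6.4031, 0.6247, -3.7482], [0.0000, 5.0606, -0.9205], [0.0000, 0.0000, 3.1786]]

v_1 = (4, 3, -4); ‖v_1‖ = 6.4031, so e_1 = (0.6247, 0.4685, -0.6247).
e_1·v_2 = 0.6247·(-3) + 0.4685·4 + (-0.6247)·(-1) = 0.6247.
u_2 = v_2 − 0.6247·e_1 = (-3.3902, 3.7073, -0.6098).
‖u_2‖ = 5.0606, so e_2 = (-0.6699, 0.7326, -0.1205).
e_1·v_3 = 0.6247·(-3) + 0.4685·(-4) + (-0.6247)·0 = -3.7482; e_2·v_3 = (-0.6699)·(-3) + 0.7326·(-4) + (-0.1205)·0 = -0.9205.
u_3 = v_3 + 3.7482·e_1 + 0.9205·e_2 = (-1.2752, -1.5695, -2.4524).
‖u_3‖ = 3.1786, so e_3 = (-0.4012, -0.4938, -0.7715).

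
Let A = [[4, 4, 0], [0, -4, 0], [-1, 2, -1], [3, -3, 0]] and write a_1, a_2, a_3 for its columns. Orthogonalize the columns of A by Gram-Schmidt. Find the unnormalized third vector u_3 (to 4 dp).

a_1 = (4, 0, -1, 3); ‖a_1‖ = 5.0990, so q_1 = (0.7845, 0.0000, -0.1961, 0.5883).
q_1·a_2 = 0.7845·4 + 0.0000·(-4) + (-0.1961)·2 + 0.5883·(-3) = 0.9806.
u_2 = a_2 − 0.9806·q_1 = (3.2308, -4.0000, 2.1923, -3.5769).
‖u_2‖ = 6.6361, so q_2 = (0.4868, -0.6028, 0.3304, -0.5390).
q_1·a_3 = 0.7845·0 + 0.0000·0 + (-0.1961)·(-1) + 0.5883·0 = 0.1961; q_2·a_3 = 0.4868·0 + (-0.6028)·0 + 0.3304·(-1) + (-0.5390)·0 = -0.3304.
u_3 = a_3 − 0.1961·q_1 + 0.3304·q_2 = (0.0070, -0.1991, -0.8524, -0.2934).

u_3 = (0.0070, -0.1991, -0.8524, -0.2934)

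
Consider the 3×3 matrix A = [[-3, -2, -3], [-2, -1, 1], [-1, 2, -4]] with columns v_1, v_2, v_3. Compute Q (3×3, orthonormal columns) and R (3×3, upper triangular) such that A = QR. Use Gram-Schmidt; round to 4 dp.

Q = [[-0.8018, -0.2817, -0.5270], [-0.5345, -0.0563, 0.8433], [-0.2673, 0.9578, -0.1054]], R = [[3.7417, 1.6036, 2.9399], [0.0000, 2.5355, -3.0426], [0.0000, 0.0000, 2.8460]]

v_1 = (-3, -2, -1); ‖v_1‖ = 3.7417, so q_1 = (-0.8018, -0.5345, -0.2673).
q_1·v_2 = (-0.8018)·(-2) + (-0.5345)·(-1) + (-0.2673)·2 = 1.6036.
u_2 = v_2 − 1.6036·q_1 = (-0.7143, -0.1429, 2.4286).
‖u_2‖ = 2.5355, so q_2 = (-0.2817, -0.0563, 0.9578).
q_1·v_3 = (-0.8018)·(-3) + (-0.5345)·1 + (-0.2673)·(-4) = 2.9399; q_2·v_3 = (-0.2817)·(-3) + (-0.0563)·1 + 0.9578·(-4) = -3.0426.
u_3 = v_3 − 2.9399·q_1 + 3.0426·q_2 = (-1.5000, 2.4000, -0.3000).
‖u_3‖ = 2.8460, so q_3 = (-0.5270, 0.8433, -0.1054).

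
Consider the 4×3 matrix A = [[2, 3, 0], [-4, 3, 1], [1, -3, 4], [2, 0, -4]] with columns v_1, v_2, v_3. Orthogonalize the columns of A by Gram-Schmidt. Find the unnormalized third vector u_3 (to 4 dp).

e_1 = v_1/‖v_1‖ = (2, -4, 1, 2)/5.0000 = (0.4000, -0.8000, 0.2000, 0.4000).
r_{12} = e_1·v_2 = -1.8000.
u_2 = v_2 + 1.8000·e_1 = (3.7200, 1.5600, -2.6400, 0.7200).
‖u_2‖ = 4.8744, so e_2 = (0.7632, 0.3200, -0.5416, 0.1477).
r_{13} = e_1·v_3 = -1.6000; r_{23} = e_2·v_3 = -2.4372.
u_3 = v_3 + 1.6000·e_1 + 2.4372·e_2 = (2.5000, 0.5000, 3.0000, -3.0000).

u_3 = (2.5000, 0.5000, 3.0000, -3.0000)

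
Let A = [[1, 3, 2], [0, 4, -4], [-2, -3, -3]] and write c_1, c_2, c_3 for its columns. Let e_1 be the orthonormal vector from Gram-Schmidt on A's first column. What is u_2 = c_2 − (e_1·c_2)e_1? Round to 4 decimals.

c_1 = (1, 0, -2); ‖c_1‖ = 2.2361, so e_1 = (0.4472, 0.0000, -0.8944).
e_1·c_2 = 0.4472·3 + 0.0000·4 + (-0.8944)·(-3) = 4.0249.
u_2 = c_2 − 4.0249·e_1 = (1.2000, 4.0000, 0.6000).

u_2 = (1.2000, 4.0000, 0.6000)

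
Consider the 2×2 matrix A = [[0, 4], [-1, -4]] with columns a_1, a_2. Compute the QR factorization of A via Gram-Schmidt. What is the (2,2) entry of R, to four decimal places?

a_1 = (0, -1); ‖a_1‖ = 1.0000, so q_1 = (0.0000, -1.0000).
q_1·a_2 = 0.0000·4 + (-1.0000)·(-4) = 4.0000.
u_2 = a_2 − 4.0000·q_1 = (4.0000, 0.0000).
r_{22} = ‖u_2‖ = 4.0000.

r_{22} = 4.0000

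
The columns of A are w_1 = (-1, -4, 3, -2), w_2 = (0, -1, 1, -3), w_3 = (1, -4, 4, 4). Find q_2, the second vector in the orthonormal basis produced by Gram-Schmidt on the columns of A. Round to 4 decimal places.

w_1 = (-1, -4, 3, -2); ‖w_1‖ = 5.4772, so q_1 = (-0.1826, -0.7303, 0.5477, -0.3651).
q_1·w_2 = (-0.1826)·0 + (-0.7303)·(-1) + 0.5477·1 + (-0.3651)·(-3) = 2.3735.
u_2 = w_2 − 2.3735·q_1 = (0.4333, 0.7333, -0.3000, -2.1333).
‖u_2‖ = 2.3166, so q_2 = (0.1871, 0.3166, -0.1295, -0.9209).

q_2 = (0.1871, 0.3166, -0.1295, -0.9209)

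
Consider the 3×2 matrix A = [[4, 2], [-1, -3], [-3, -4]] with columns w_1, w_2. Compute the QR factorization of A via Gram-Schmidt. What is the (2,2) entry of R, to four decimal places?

e_1 = w_1/‖w_1‖ = (4, -1, -3)/5.0990 = (0.7845, -0.1961, -0.5883).
r_{12} = e_1·w_2 = 4.5107.
u_2 = w_2 − 4.5107·e_1 = (-1.5385, -2.1154, -1.3462).
r_{22} = ‖u_2‖ = 2.9417.

r_{22} = 2.9417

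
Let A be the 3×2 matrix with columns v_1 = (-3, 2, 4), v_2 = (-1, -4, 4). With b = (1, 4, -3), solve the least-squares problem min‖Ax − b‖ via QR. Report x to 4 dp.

v_1 = (-3, 2, 4); ‖v_1‖ = 5.3852, so e_1 = (-0.5571, 0.3714, 0.7428).
e_1·v_2 = (-0.5571)·(-1) + 0.3714·(-4) + 0.7428·4 = 2.0426.
u_2 = v_2 − 2.0426·e_1 = (0.1379, -4.7586, 2.4828).
‖u_2‖ = 5.3691, so e_2 = (0.0257, -0.8863, 0.4624).
Qᵀb = (-1.2999, -4.9067).
Back-substitute: x_2 = -4.9067/5.3691 = -0.9139.
x_1 = (-1.2999 − 2.0426·(-0.9139))/5.3852 = 0.1053.

x = (0.1053, -0.9139)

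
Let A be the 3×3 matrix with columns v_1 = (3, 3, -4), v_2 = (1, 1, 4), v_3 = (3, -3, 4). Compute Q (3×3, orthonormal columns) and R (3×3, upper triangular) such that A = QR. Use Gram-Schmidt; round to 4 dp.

v_1 = (3, 3, -4); ‖v_1‖ = 5.8310, so q_1 = (0.5145, 0.5145, -0.6860).
q_1·v_2 = 0.5145·1 + 0.5145·1 + (-0.6860)·4 = -1.7150.
u_2 = v_2 + 1.7150·q_1 = (1.8824, 1.8824, 2.8235).
‖u_2‖ = 3.8806, so q_2 = (0.4851, 0.4851, 0.7276).
q_1·v_3 = 0.5145·3 + 0.5145·(-3) + (-0.6860)·4 = -2.7440; q_2·v_3 = 0.4851·3 + 0.4851·(-3) + 0.7276·4 = 2.9104.
u_3 = v_3 + 2.7440·q_1 − 2.9104·q_2 = (3.0000, -3.0000, 0.0000).
‖u_3‖ = 4.2426, so q_3 = (0.7071, -0.7071, 0.0000).

Q = [[0.5145, 0.4851, 0.7071], [0.5145, 0.4851, -0.7071], [-0.6860, 0.7276, 0.0000]], R = [[5.8310, -1.7150, -2.7440], [0.0000, 3.8806, 2.9104], [0.0000, 0.0000, 4.2426]]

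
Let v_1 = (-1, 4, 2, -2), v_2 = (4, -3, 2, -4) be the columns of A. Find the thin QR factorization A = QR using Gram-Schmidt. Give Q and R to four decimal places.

Q = [[-0.2000, 0.5765], [0.8000, -0.3543], [0.4000, 0.3483], [-0.4000, -0.6486]], R = [[5.0000, -0.8000], [0.0000, 6.6603]]

e_1 = v_1/‖v_1‖ = (-1, 4, 2, -2)/5.0000 = (-0.2000, 0.8000, 0.4000, -0.4000).
r_{12} = e_1·v_2 = -0.8000.
u_2 = v_2 + 0.8000·e_1 = (3.8400, -2.3600, 2.3200, -4.3200).
‖u_2‖ = 6.6603, so e_2 = (0.5765, -0.3543, 0.3483, -0.6486).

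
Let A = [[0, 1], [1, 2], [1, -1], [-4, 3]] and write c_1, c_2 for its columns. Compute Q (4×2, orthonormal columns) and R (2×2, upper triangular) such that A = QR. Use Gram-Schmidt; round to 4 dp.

Q = [[0.0000, 0.3476], [0.2357, 0.9075], [0.2357, -0.1352], [-0.9428, 0.1931]], R = [[4.2426, -2.5927], [0.0000, 2.8771]]

c_1 = (0, 1, 1, -4); ‖c_1‖ = 4.2426, so q_1 = (0.0000, 0.2357, 0.2357, -0.9428).
q_1·c_2 = 0.0000·1 + 0.2357·2 + 0.2357·(-1) + (-0.9428)·3 = -2.5927.
u_2 = c_2 + 2.5927·q_1 = (1.0000, 2.6111, -0.3889, 0.5556).
‖u_2‖ = 2.8771, so q_2 = (0.3476, 0.9075, -0.1352, 0.1931).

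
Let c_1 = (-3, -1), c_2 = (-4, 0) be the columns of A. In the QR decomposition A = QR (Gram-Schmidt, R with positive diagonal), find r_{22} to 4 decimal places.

r_{22} = 1.2649

c_1 = (-3, -1); ‖c_1‖ = 3.1623, so q_1 = (-0.9487, -0.3162).
q_1·c_2 = (-0.9487)·(-4) + (-0.3162)·0 = 3.7947.
u_2 = c_2 − 3.7947·q_1 = (-0.4000, 1.2000).
r_{22} = ‖u_2‖ = 1.2649.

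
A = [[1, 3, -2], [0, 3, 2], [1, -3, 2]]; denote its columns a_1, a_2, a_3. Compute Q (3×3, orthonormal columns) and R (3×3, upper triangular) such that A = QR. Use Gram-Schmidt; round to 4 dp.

a_1 = (1, 0, 1); ‖a_1‖ = 1.4142, so e_1 = (0.7071, 0.0000, 0.7071).
e_1·a_2 = 0.7071·3 + 0.0000·3 + 0.7071·(-3) = 0.0000.
u_2 = a_2 + 0.0000·e_1 = (3.0000, 3.0000, -3.0000).
‖u_2‖ = 5.1962, so e_2 = (0.5774, 0.5774, -0.5774).
e_1·a_3 = 0.7071·(-2) + 0.0000·2 + 0.7071·2 = 0.0000; e_2·a_3 = 0.5774·(-2) + 0.5774·2 + (-0.5774)·2 = -1.1547.
u_3 = a_3 + 0.0000·e_1 + 1.1547·e_2 = (-1.3333, 2.6667, 1.3333).
‖u_3‖ = 3.2660, so e_3 = (-0.4082, 0.8165, 0.4082).

Q = [[0.7071, 0.5774, -0.4082], [0.0000, 0.5774, 0.8165], [0.7071, -0.5774, 0.4082]], R = [[1.4142, 0.0000, 0.0000], [0.0000, 5.1962, -1.1547], [0.0000, 0.0000, 3.2660]]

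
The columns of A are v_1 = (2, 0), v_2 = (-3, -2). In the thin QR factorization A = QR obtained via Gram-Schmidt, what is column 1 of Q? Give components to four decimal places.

e_1 = (1.0000, 0.0000)

e_1 = v_1/‖v_1‖ = (2, 0)/2.0000 = (1.0000, 0.0000).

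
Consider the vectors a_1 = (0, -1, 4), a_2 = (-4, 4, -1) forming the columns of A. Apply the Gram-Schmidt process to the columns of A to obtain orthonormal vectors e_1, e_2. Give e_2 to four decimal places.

e_2 = (-0.7398, 0.6528, 0.1632)

a_1 = (0, -1, 4); ‖a_1‖ = 4.1231, so e_1 = (0.0000, -0.2425, 0.9701).
e_1·a_2 = 0.0000·(-4) + (-0.2425)·4 + 0.9701·(-1) = -1.9403.
u_2 = a_2 + 1.9403·e_1 = (-4.0000, 3.5294, 0.8824).
‖u_2‖ = 5.4070, so e_2 = (-0.7398, 0.6528, 0.1632).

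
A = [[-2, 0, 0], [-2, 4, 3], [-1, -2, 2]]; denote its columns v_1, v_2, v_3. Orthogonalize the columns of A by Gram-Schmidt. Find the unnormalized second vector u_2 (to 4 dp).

v_1 = (-2, -2, -1); ‖v_1‖ = 3.0000, so q_1 = (-0.6667, -0.6667, -0.3333).
q_1·v_2 = (-0.6667)·0 + (-0.6667)·4 + (-0.3333)·(-2) = -2.0000.
u_2 = v_2 + 2.0000·q_1 = (-1.3333, 2.6667, -2.6667).

u_2 = (-1.3333, 2.6667, -2.6667)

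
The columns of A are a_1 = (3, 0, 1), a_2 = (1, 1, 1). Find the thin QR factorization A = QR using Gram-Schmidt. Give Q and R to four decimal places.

e_1 = a_1/‖a_1‖ = (3, 0, 1)/3.1623 = (0.9487, 0.0000, 0.3162).
r_{12} = e_1·a_2 = 1.2649.
u_2 = a_2 − 1.2649·e_1 = (-0.2000, 1.0000, 0.6000).
‖u_2‖ = 1.1832, so e_2 = (-0.1690, 0.8452, 0.5071).

Q = [[0.9487, -0.1690], [0.0000, 0.8452], [0.3162, 0.5071]], R = [[3.1623, 1.2649], [0.0000, 1.1832]]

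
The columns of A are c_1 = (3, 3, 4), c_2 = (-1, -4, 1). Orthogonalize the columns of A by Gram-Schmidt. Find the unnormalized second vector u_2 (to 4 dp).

u_2 = (-0.0294, -3.0294, 2.2941)

e_1 = c_1/‖c_1‖ = (3, 3, 4)/5.8310 = (0.5145, 0.5145, 0.6860).
r_{12} = e_1·c_2 = -1.8865.
u_2 = c_2 + 1.8865·e_1 = (-0.0294, -3.0294, 2.2941).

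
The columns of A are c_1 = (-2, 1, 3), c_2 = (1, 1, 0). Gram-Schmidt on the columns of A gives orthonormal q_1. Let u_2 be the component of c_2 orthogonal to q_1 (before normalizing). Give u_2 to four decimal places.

c_1 = (-2, 1, 3); ‖c_1‖ = 3.7417, so q_1 = (-0.5345, 0.2673, 0.8018).
q_1·c_2 = (-0.5345)·1 + 0.2673·1 + 0.8018·0 = -0.2673.
u_2 = c_2 + 0.2673·q_1 = (0.8571, 1.0714, 0.2143).

u_2 = (0.8571, 1.0714, 0.2143)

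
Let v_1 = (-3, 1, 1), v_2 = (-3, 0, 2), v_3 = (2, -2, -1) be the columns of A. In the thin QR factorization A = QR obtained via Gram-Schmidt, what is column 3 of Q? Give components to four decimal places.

q_1 = v_1/‖v_1‖ = (-3, 1, 1)/3.3166 = (-0.9045, 0.3015, 0.3015).
r_{12} = q_1·v_2 = 3.3166.
u_2 = v_2 − 3.3166·q_1 = (0.0000, -1.0000, 1.0000).
‖u_2‖ = 1.4142, so q_2 = (0.0000, -0.7071, 0.7071).
r_{13} = q_1·v_3 = -2.7136; r_{23} = q_2·v_3 = 0.7071.
u_3 = v_3 + 2.7136·q_1 − 0.7071·q_2 = (-0.4545, -0.6818, -0.6818).
‖u_3‖ = 1.0660, so q_3 = (-0.4264, -0.6396, -0.6396).

q_3 = (-0.4264, -0.6396, -0.6396)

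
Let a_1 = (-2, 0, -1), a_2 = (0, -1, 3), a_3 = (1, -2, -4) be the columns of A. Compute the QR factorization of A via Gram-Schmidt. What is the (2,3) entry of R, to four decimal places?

e_1 = a_1/‖a_1‖ = (-2, 0, -1)/2.2361 = (-0.8944, 0.0000, -0.4472).
r_{12} = e_1·a_2 = -1.3416.
u_2 = a_2 + 1.3416·e_1 = (-1.2000, -1.0000, 2.4000).
‖u_2‖ = 2.8636, so e_2 = (-0.4191, -0.3492, 0.8381).
r_{23} = e_2·a_3 = -3.0731.

r_{23} = -3.0731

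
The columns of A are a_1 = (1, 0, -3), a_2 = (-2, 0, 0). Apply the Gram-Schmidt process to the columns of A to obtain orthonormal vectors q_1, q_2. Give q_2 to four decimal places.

q_2 = (-0.9487, 0.0000, -0.3162)

q_1 = a_1/‖a_1‖ = (1, 0, -3)/3.1623 = (0.3162, 0.0000, -0.9487).
r_{12} = q_1·a_2 = -0.6325.
u_2 = a_2 + 0.6325·q_1 = (-1.8000, 0.0000, -0.6000).
‖u_2‖ = 1.8974, so q_2 = (-0.9487, 0.0000, -0.3162).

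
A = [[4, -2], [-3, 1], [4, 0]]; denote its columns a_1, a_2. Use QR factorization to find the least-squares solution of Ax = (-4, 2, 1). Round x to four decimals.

x = (0.2381, 2.5238)

a_1 = (4, -3, 4); ‖a_1‖ = 6.4031, so e_1 = (0.6247, -0.4685, 0.6247).
e_1·a_2 = 0.6247·(-2) + (-0.4685)·1 + 0.6247·0 = -1.7179.
u_2 = a_2 + 1.7179·e_1 = (-0.9268, 0.1951, 1.0732).
‖u_2‖ = 1.4314, so e_2 = (-0.6475, 0.1363, 0.7498).
Qᵀb = (-2.8111, 3.6125).
Back-substitute: x_2 = 3.6125/1.4314 = 2.5238.
x_1 = (-2.8111 + 1.7179·2.5238)/6.4031 = 0.2381.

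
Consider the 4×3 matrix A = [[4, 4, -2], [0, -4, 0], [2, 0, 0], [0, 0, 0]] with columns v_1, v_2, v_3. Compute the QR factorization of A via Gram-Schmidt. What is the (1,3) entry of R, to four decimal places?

r_{13} = -1.7889

q_1 = v_1/‖v_1‖ = (4, 0, 2, 0)/4.4721 = (0.8944, 0.0000, 0.4472, 0.0000).
r_{13} = q_1·v_3 = -1.7889.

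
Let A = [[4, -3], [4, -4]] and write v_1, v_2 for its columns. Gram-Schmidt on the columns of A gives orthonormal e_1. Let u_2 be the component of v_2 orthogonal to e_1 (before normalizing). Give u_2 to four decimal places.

u_2 = (0.5000, -0.5000)

e_1 = v_1/‖v_1‖ = (4, 4)/5.6569 = (0.7071, 0.7071).
r_{12} = e_1·v_2 = -4.9497.
u_2 = v_2 + 4.9497·e_1 = (0.5000, -0.5000).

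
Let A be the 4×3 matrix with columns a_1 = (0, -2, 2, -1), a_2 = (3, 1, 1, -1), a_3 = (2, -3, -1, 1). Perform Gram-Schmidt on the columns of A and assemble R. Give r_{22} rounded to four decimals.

r_{22} = 3.4480

q_1 = a_1/‖a_1‖ = (0, -2, 2, -1)/3.0000 = (0.0000, -0.6667, 0.6667, -0.3333).
r_{12} = q_1·a_2 = 0.3333.
u_2 = a_2 − 0.3333·q_1 = (3.0000, 1.2222, 0.7778, -0.8889).
r_{22} = ‖u_2‖ = 3.4480.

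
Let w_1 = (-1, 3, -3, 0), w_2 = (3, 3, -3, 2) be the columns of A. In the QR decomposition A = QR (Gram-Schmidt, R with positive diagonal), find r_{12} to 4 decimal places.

r_{12} = 3.4412

e_1 = w_1/‖w_1‖ = (-1, 3, -3, 0)/4.3589 = (-0.2294, 0.6882, -0.6882, 0.0000).
r_{12} = e_1·w_2 = 3.4412.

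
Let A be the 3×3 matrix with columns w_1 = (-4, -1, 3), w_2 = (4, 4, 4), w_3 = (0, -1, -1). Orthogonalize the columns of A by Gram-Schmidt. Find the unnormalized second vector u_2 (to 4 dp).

w_1 = (-4, -1, 3); ‖w_1‖ = 5.0990, so e_1 = (-0.7845, -0.1961, 0.5883).
e_1·w_2 = (-0.7845)·4 + (-0.1961)·4 + 0.5883·4 = -1.5689.
u_2 = w_2 + 1.5689·e_1 = (2.7692, 3.6923, 4.9231).

u_2 = (2.7692, 3.6923, 4.9231)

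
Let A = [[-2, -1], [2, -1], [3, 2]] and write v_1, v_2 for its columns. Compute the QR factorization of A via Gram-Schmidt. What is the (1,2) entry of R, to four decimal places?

r_{12} = 1.4552

v_1 = (-2, 2, 3); ‖v_1‖ = 4.1231, so e_1 = (-0.4851, 0.4851, 0.7276).
r_{12} = e_1·v_2 = 1.4552.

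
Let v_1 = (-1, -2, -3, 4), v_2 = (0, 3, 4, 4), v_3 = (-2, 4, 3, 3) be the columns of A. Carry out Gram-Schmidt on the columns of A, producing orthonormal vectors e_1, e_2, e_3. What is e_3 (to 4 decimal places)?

e_3 = (-0.8109, 0.5119, -0.2498, -0.1341)

v_1 = (-1, -2, -3, 4); ‖v_1‖ = 5.4772, so e_1 = (-0.1826, -0.3651, -0.5477, 0.7303).
e_1·v_2 = (-0.1826)·0 + (-0.3651)·3 + (-0.5477)·4 + 0.7303·4 = -0.3651.
u_2 = v_2 + 0.3651·e_1 = (-0.0667, 2.8667, 3.8000, 4.2667).
‖u_2‖ = 6.3927, so e_2 = (-0.0104, 0.4484, 0.5944, 0.6674).
e_1·v_3 = (-0.1826)·(-2) + (-0.3651)·4 + (-0.5477)·3 + 0.7303·3 = -0.5477; e_2·v_3 = (-0.0104)·(-2) + 0.4484·4 + 0.5944·3 + 0.6674·3 = 5.6001.
u_3 = v_3 + 0.5477·e_1 − 5.6001·e_2 = (-2.0416, 1.2887, -0.6289, -0.3377).
‖u_3‖ = 2.5176, so e_3 = (-0.8109, 0.5119, -0.2498, -0.1341).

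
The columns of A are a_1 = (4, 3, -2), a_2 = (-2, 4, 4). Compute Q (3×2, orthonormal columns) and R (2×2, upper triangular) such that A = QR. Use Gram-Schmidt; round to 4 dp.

Q = [[0.7428, -0.2433], [0.5571, 0.7413], [-0.3714, 0.6255]], R = [[5.3852, -0.7428], [0.0000, 5.9538]]

a_1 = (4, 3, -2); ‖a_1‖ = 5.3852, so q_1 = (0.7428, 0.5571, -0.3714).
q_1·a_2 = 0.7428·(-2) + 0.5571·4 + (-0.3714)·4 = -0.7428.
u_2 = a_2 + 0.7428·q_1 = (-1.4483, 4.4138, 3.7241).
‖u_2‖ = 5.9538, so q_2 = (-0.2433, 0.7413, 0.6255).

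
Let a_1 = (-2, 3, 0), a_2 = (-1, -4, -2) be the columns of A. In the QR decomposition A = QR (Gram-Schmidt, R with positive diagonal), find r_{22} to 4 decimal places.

r_{22} = 3.6480

a_1 = (-2, 3, 0); ‖a_1‖ = 3.6056, so q_1 = (-0.5547, 0.8321, 0.0000).
q_1·a_2 = (-0.5547)·(-1) + 0.8321·(-4) + 0.0000·(-2) = -2.7735.
u_2 = a_2 + 2.7735·q_1 = (-2.5385, -1.6923, -2.0000).
r_{22} = ‖u_2‖ = 3.6480.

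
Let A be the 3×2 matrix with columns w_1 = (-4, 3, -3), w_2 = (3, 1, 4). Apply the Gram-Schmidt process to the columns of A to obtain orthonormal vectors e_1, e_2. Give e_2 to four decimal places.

e_2 = (0.1467, 0.7904, 0.5948)

e_1 = w_1/‖w_1‖ = (-4, 3, -3)/5.8310 = (-0.6860, 0.5145, -0.5145).
r_{12} = e_1·w_2 = -3.6015.
u_2 = w_2 + 3.6015·e_1 = (0.5294, 2.8529, 2.1471).
‖u_2‖ = 3.6096, so e_2 = (0.1467, 0.7904, 0.5948).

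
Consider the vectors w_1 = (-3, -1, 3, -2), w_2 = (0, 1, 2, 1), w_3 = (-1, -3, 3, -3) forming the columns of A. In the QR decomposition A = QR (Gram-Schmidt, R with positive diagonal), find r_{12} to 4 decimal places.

r_{12} = 0.6255

w_1 = (-3, -1, 3, -2); ‖w_1‖ = 4.7958, so q_1 = (-0.6255, -0.2085, 0.6255, -0.4170).
r_{12} = q_1·w_2 = 0.6255.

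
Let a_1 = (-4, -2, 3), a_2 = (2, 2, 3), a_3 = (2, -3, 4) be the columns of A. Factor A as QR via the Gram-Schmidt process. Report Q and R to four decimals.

Q = [[-0.7428, 0.3883, 0.5455], [-0.3714, 0.4389, -0.8182], [0.5571, 0.8103, 0.1818]], R = [[5.3852, -0.5571, 1.8570], [0.0000, 4.0853, 2.7010], [0.0000, 0.0000, 4.2727]]

a_1 = (-4, -2, 3); ‖a_1‖ = 5.3852, so e_1 = (-0.7428, -0.3714, 0.5571).
e_1·a_2 = (-0.7428)·2 + (-0.3714)·2 + 0.5571·3 = -0.5571.
u_2 = a_2 + 0.5571·e_1 = (1.5862, 1.7931, 3.3103).
‖u_2‖ = 4.0853, so e_2 = (0.3883, 0.4389, 0.8103).
e_1·a_3 = (-0.7428)·2 + (-0.3714)·(-3) + 0.5571·4 = 1.8570; e_2·a_3 = 0.3883·2 + 0.4389·(-3) + 0.8103·4 = 2.7010.
u_3 = a_3 − 1.8570·e_1 − 2.7010·e_2 = (2.3306, -3.4959, 0.7769).
‖u_3‖ = 4.2727, so e_3 = (0.5455, -0.8182, 0.1818).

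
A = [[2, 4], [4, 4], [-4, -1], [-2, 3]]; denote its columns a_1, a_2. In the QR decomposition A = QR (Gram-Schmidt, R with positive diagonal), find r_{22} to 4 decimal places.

r_{22} = 5.4681

a_1 = (2, 4, -4, -2); ‖a_1‖ = 6.3246, so e_1 = (0.3162, 0.6325, -0.6325, -0.3162).
e_1·a_2 = 0.3162·4 + 0.6325·4 + (-0.6325)·(-1) + (-0.3162)·3 = 3.4785.
u_2 = a_2 − 3.4785·e_1 = (2.9000, 1.8000, 1.2000, 4.1000).
r_{22} = ‖u_2‖ = 5.4681.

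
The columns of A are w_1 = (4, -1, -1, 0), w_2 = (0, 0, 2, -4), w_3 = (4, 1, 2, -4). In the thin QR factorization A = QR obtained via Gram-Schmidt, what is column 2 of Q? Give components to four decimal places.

e_1 = w_1/‖w_1‖ = (4, -1, -1, 0)/4.2426 = (0.9428, -0.2357, -0.2357, 0.0000).
r_{12} = e_1·w_2 = -0.4714.
u_2 = w_2 + 0.4714·e_1 = (0.4444, -0.1111, 1.8889, -4.0000).
‖u_2‖ = 4.4472, so e_2 = (0.0999, -0.0250, 0.4247, -0.8994).

e_2 = (0.0999, -0.0250, 0.4247, -0.8994)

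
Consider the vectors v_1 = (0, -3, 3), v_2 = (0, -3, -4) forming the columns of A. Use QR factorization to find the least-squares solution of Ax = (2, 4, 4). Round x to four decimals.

x = (-0.1905, -1.1429)

v_1 = (0, -3, 3); ‖v_1‖ = 4.2426, so q_1 = (0.0000, -0.7071, 0.7071).
q_1·v_2 = 0.0000·0 + (-0.7071)·(-3) + 0.7071·(-4) = -0.7071.
u_2 = v_2 + 0.7071·q_1 = (0.0000, -3.5000, -3.5000).
‖u_2‖ = 4.9497, so q_2 = (0.0000, -0.7071, -0.7071).
Qᵀb = (0.0000, -5.6569).
Back-substitute: x_2 = -5.6569/4.9497 = -1.1429.
x_1 = (0.0000 + 0.7071·(-1.1429))/4.2426 = -0.1905.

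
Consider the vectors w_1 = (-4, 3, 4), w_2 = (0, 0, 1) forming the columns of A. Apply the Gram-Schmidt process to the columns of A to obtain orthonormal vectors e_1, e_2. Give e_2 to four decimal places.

e_2 = (0.4998, -0.3748, 0.7809)

w_1 = (-4, 3, 4); ‖w_1‖ = 6.4031, so e_1 = (-0.6247, 0.4685, 0.6247).
e_1·w_2 = (-0.6247)·0 + 0.4685·0 + 0.6247·1 = 0.6247.
u_2 = w_2 − 0.6247·e_1 = (0.3902, -0.2927, 0.6098).
‖u_2‖ = 0.7809, so e_2 = (0.4998, -0.3748, 0.7809).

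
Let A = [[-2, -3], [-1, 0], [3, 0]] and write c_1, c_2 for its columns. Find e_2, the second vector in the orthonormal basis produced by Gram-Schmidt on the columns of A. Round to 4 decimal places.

e_2 = (-0.8452, 0.1690, -0.5071)

c_1 = (-2, -1, 3); ‖c_1‖ = 3.7417, so e_1 = (-0.5345, -0.2673, 0.8018).
e_1·c_2 = (-0.5345)·(-3) + (-0.2673)·0 + 0.8018·0 = 1.6036.
u_2 = c_2 − 1.6036·e_1 = (-2.1429, 0.4286, -1.2857).
‖u_2‖ = 2.5355, so e_2 = (-0.8452, 0.1690, -0.5071).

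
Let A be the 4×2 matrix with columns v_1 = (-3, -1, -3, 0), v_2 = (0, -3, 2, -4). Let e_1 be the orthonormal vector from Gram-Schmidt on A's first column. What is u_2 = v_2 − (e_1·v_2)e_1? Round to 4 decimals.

u_2 = (-0.4737, -3.1579, 1.5263, -4.0000)

e_1 = v_1/‖v_1‖ = (-3, -1, -3, 0)/4.3589 = (-0.6882, -0.2294, -0.6882, 0.0000).
r_{12} = e_1·v_2 = -0.6882.
u_2 = v_2 + 0.6882·e_1 = (-0.4737, -3.1579, 1.5263, -4.0000).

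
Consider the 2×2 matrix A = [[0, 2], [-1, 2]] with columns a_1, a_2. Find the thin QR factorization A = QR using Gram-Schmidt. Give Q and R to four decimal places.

Q = [[0.0000, 1.0000], [-1.0000, 0.0000]], R = [[1.0000, -2.0000], [0.0000, 2.0000]]

a_1 = (0, -1); ‖a_1‖ = 1.0000, so e_1 = (0.0000, -1.0000).
e_1·a_2 = 0.0000·2 + (-1.0000)·2 = -2.0000.
u_2 = a_2 + 2.0000·e_1 = (2.0000, 0.0000).
‖u_2‖ = 2.0000, so e_2 = (1.0000, 0.0000).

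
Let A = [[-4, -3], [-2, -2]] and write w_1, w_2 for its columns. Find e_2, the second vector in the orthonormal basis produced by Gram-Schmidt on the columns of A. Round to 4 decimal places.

e_2 = (0.4472, -0.8944)

e_1 = w_1/‖w_1‖ = (-4, -2)/4.4721 = (-0.8944, -0.4472).
r_{12} = e_1·w_2 = 3.5777.
u_2 = w_2 − 3.5777·e_1 = (0.2000, -0.4000).
‖u_2‖ = 0.4472, so e_2 = (0.4472, -0.8944).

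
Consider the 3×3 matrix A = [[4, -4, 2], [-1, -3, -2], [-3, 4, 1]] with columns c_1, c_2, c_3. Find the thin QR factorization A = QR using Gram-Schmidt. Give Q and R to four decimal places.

Q = [[0.7845, -0.0374, 0.6190], [-0.1961, -0.9619, 0.1905], [-0.5883, 0.2708, 0.7619]], R = [[5.0990, -4.9029, 1.3728], [0.0000, 4.1184, 2.1199], [0.0000, 0.0000, 1.6190]]

c_1 = (4, -1, -3); ‖c_1‖ = 5.0990, so e_1 = (0.7845, -0.1961, -0.5883).
e_1·c_2 = 0.7845·(-4) + (-0.1961)·(-3) + (-0.5883)·4 = -4.9029.
u_2 = c_2 + 4.9029·e_1 = (-0.1538, -3.9615, 1.1154).
‖u_2‖ = 4.1184, so e_2 = (-0.0374, -0.9619, 0.2708).
e_1·c_3 = 0.7845·2 + (-0.1961)·(-2) + (-0.5883)·1 = 1.3728; e_2·c_3 = (-0.0374)·2 + (-0.9619)·(-2) + 0.2708·1 = 2.1199.
u_3 = c_3 − 1.3728·e_1 − 2.1199·e_2 = (1.0023, 0.3084, 1.2336).
‖u_3‖ = 1.6190, so e_3 = (0.6190, 0.1905, 0.7619).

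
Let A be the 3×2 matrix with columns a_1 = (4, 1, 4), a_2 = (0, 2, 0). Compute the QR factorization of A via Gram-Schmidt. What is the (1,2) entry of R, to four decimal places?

a_1 = (4, 1, 4); ‖a_1‖ = 5.7446, so e_1 = (0.6963, 0.1741, 0.6963).
r_{12} = e_1·a_2 = 0.3482.

r_{12} = 0.3482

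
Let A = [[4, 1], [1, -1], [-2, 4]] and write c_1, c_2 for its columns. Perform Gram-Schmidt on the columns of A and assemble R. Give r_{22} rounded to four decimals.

c_1 = (4, 1, -2); ‖c_1‖ = 4.5826, so e_1 = (0.8729, 0.2182, -0.4364).
e_1·c_2 = 0.8729·1 + 0.2182·(-1) + (-0.4364)·4 = -1.0911.
u_2 = c_2 + 1.0911·e_1 = (1.9524, -0.7619, 3.5238).
r_{22} = ‖u_2‖ = 4.0999.

r_{22} = 4.0999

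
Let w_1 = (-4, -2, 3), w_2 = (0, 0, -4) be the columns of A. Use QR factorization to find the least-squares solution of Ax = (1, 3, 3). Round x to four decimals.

w_1 = (-4, -2, 3); ‖w_1‖ = 5.3852, so q_1 = (-0.7428, -0.3714, 0.5571).
q_1·w_2 = (-0.7428)·0 + (-0.3714)·0 + 0.5571·(-4) = -2.2283.
u_2 = w_2 + 2.2283·q_1 = (-1.6552, -0.8276, -2.7586).
‖u_2‖ = 3.3218, so q_2 = (-0.4983, -0.2491, -0.8305).
Qᵀb = (-0.1857, -3.7370).
Back-substitute: x_2 = -3.7370/3.3218 = -1.1250.
x_1 = (-0.1857 + 2.2283·(-1.1250))/5.3852 = -0.5000.

x = (-0.5000, -1.1250)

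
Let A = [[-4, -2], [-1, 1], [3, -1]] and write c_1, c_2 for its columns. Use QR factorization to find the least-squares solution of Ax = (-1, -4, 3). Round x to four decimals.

e_1 = c_1/‖c_1‖ = (-4, -1, 3)/5.0990 = (-0.7845, -0.1961, 0.5883).
r_{12} = e_1·c_2 = 0.7845.
u_2 = c_2 − 0.7845·e_1 = (-1.3846, 1.1538, -1.4615).
‖u_2‖ = 2.3205, so e_2 = (-0.5967, 0.4972, -0.6298).
Qᵀb = (3.3340, -3.2818).
Back-substitute: x_2 = -3.2818/2.3205 = -1.4143.
x_1 = (3.3340 − 0.7845·(-1.4143))/5.0990 = 0.8714.

x = (0.8714, -1.4143)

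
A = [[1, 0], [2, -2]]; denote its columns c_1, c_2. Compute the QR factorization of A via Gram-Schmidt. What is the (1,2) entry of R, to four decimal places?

r_{12} = -1.7889

e_1 = c_1/‖c_1‖ = (1, 2)/2.2361 = (0.4472, 0.8944).
r_{12} = e_1·c_2 = -1.7889.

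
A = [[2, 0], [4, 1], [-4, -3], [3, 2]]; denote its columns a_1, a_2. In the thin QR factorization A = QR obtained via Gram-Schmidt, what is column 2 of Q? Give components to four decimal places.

q_2 = (-0.5428, -0.5305, -0.5798, 0.2961)

q_1 = a_1/‖a_1‖ = (2, 4, -4, 3)/6.7082 = (0.2981, 0.5963, -0.5963, 0.4472).
r_{12} = q_1·a_2 = 3.2796.
u_2 = a_2 − 3.2796·q_1 = (-0.9778, -0.9556, -1.0444, 0.5333).
‖u_2‖ = 1.8012, so q_2 = (-0.5428, -0.5305, -0.5798, 0.2961).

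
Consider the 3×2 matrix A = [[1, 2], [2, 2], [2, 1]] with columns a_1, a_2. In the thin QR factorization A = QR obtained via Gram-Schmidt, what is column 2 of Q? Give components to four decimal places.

e_1 = a_1/‖a_1‖ = (1, 2, 2)/3.0000 = (0.3333, 0.6667, 0.6667).
r_{12} = e_1·a_2 = 2.6667.
u_2 = a_2 − 2.6667·e_1 = (1.1111, 0.2222, -0.7778).
‖u_2‖ = 1.3744, so e_2 = (0.8085, 0.1617, -0.5659).

e_2 = (0.8085, 0.1617, -0.5659)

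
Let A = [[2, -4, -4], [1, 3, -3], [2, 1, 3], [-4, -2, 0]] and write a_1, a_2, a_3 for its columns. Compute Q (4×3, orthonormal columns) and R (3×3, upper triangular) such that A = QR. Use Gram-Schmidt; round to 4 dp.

Q = [[0.4000, -0.8171, -0.3597], [0.2000, 0.5199, -0.7193], [0.4000, 0.1114, 0.5909], [-0.8000, -0.2228, -0.0642]], R = [[5.0000, 1.0000, -1.0000], [0.0000, 5.3852, 2.0426], [0.0000, 0.0000, 5.3691]]

a_1 = (2, 1, 2, -4); ‖a_1‖ = 5.0000, so e_1 = (0.4000, 0.2000, 0.4000, -0.8000).
e_1·a_2 = 0.4000·(-4) + 0.2000·3 + 0.4000·1 + (-0.8000)·(-2) = 1.0000.
u_2 = a_2 − 1.0000·e_1 = (-4.4000, 2.8000, 0.6000, -1.2000).
‖u_2‖ = 5.3852, so e_2 = (-0.8171, 0.5199, 0.1114, -0.2228).
e_1·a_3 = 0.4000·(-4) + 0.2000·(-3) + 0.4000·3 + (-0.8000)·0 = -1.0000; e_2·a_3 = (-0.8171)·(-4) + 0.5199·(-3) + 0.1114·3 + (-0.2228)·0 = 2.0426.
u_3 = a_3 + 1.0000·e_1 − 2.0426·e_2 = (-1.9310, -3.8621, 3.1724, -0.3448).
‖u_3‖ = 5.3691, so e_3 = (-0.3597, -0.7193, 0.5909, -0.0642).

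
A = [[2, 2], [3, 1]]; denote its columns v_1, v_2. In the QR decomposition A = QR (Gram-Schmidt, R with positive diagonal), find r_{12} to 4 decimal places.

r_{12} = 1.9415

v_1 = (2, 3); ‖v_1‖ = 3.6056, so e_1 = (0.5547, 0.8321).
r_{12} = e_1·v_2 = 1.9415.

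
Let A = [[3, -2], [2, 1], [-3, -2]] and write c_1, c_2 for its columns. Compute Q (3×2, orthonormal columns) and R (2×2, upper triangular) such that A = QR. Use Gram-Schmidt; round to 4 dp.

Q = [[0.6396, -0.7653], [0.4264, 0.2755], [-0.6396, -0.5817]], R = [[4.6904, 0.4264], [0.0000, 2.9695]]

q_1 = c_1/‖c_1‖ = (3, 2, -3)/4.6904 = (0.6396, 0.4264, -0.6396).
r_{12} = q_1·c_2 = 0.4264.
u_2 = c_2 − 0.4264·q_1 = (-2.2727, 0.8182, -1.7273).
‖u_2‖ = 2.9695, so q_2 = (-0.7653, 0.2755, -0.5817).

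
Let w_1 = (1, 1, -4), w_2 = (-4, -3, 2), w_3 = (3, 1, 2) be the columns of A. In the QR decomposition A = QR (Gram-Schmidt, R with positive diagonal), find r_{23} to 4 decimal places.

w_1 = (1, 1, -4); ‖w_1‖ = 4.2426, so q_1 = (0.2357, 0.2357, -0.9428).
q_1·w_2 = 0.2357·(-4) + 0.2357·(-3) + (-0.9428)·2 = -3.5355.
u_2 = w_2 + 3.5355·q_1 = (-3.1667, -2.1667, -1.3333).
‖u_2‖ = 4.0620, so q_2 = (-0.7796, -0.5334, -0.3282).
r_{23} = q_2·w_3 = -3.5286.

r_{23} = -3.5286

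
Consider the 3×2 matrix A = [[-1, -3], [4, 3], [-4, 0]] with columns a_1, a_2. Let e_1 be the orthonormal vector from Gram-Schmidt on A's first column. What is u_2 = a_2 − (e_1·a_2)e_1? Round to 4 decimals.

a_1 = (-1, 4, -4); ‖a_1‖ = 5.7446, so e_1 = (-0.1741, 0.6963, -0.6963).
e_1·a_2 = (-0.1741)·(-3) + 0.6963·3 + (-0.6963)·0 = 2.6112.
u_2 = a_2 − 2.6112·e_1 = (-2.5455, 1.1818, 1.8182).

u_2 = (-2.5455, 1.1818, 1.8182)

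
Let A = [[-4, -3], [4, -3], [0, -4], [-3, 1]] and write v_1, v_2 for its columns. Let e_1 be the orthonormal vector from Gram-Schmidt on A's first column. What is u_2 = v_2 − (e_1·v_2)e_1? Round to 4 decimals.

v_1 = (-4, 4, 0, -3); ‖v_1‖ = 6.4031, so e_1 = (-0.6247, 0.6247, 0.0000, -0.4685).
e_1·v_2 = (-0.6247)·(-3) + 0.6247·(-3) + 0.0000·(-4) + (-0.4685)·1 = -0.4685.
u_2 = v_2 + 0.4685·e_1 = (-3.2927, -2.7073, -4.0000, 0.7805).

u_2 = (-3.2927, -2.7073, -4.0000, 0.7805)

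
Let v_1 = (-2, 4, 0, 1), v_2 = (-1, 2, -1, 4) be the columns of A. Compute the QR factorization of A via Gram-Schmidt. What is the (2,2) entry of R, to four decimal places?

r_{22} = 3.5590

v_1 = (-2, 4, 0, 1); ‖v_1‖ = 4.5826, so q_1 = (-0.4364, 0.8729, 0.0000, 0.2182).
q_1·v_2 = (-0.4364)·(-1) + 0.8729·2 + 0.0000·(-1) + 0.2182·4 = 3.0551.
u_2 = v_2 − 3.0551·q_1 = (0.3333, -0.6667, -1.0000, 3.3333).
r_{22} = ‖u_2‖ = 3.5590.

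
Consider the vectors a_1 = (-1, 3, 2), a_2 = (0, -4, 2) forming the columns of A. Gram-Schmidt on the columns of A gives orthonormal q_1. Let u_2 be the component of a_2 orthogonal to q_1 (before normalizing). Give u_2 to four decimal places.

u_2 = (-0.5714, -2.2857, 3.1429)

q_1 = a_1/‖a_1‖ = (-1, 3, 2)/3.7417 = (-0.2673, 0.8018, 0.5345).
r_{12} = q_1·a_2 = -2.1381.
u_2 = a_2 + 2.1381·q_1 = (-0.5714, -2.2857, 3.1429).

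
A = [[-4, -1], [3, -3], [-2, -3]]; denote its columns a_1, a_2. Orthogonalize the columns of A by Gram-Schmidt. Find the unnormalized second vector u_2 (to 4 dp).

u_2 = (-0.8621, -3.1034, -2.9310)

a_1 = (-4, 3, -2); ‖a_1‖ = 5.3852, so q_1 = (-0.7428, 0.5571, -0.3714).
q_1·a_2 = (-0.7428)·(-1) + 0.5571·(-3) + (-0.3714)·(-3) = 0.1857.
u_2 = a_2 − 0.1857·q_1 = (-0.8621, -3.1034, -2.9310).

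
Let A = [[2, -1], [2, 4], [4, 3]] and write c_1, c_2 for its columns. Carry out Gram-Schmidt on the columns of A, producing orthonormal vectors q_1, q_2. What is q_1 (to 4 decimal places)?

c_1 = (2, 2, 4); ‖c_1‖ = 4.8990, so q_1 = (0.4082, 0.4082, 0.8165).

q_1 = (0.4082, 0.4082, 0.8165)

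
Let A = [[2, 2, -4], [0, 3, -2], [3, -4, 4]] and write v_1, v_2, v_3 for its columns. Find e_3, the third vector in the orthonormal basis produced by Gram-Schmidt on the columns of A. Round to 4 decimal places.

e_1 = v_1/‖v_1‖ = (2, 0, 3)/3.6056 = (0.5547, 0.0000, 0.8321).
r_{12} = e_1·v_2 = -2.2188.
u_2 = v_2 + 2.2188·e_1 = (3.2308, 3.0000, -2.1538).
‖u_2‖ = 4.9068, so e_2 = (0.6584, 0.6114, -0.4389).
r_{13} = e_1·v_3 = 1.1094; r_{23} = e_2·v_3 = -5.6123.
u_3 = v_3 − 1.1094·e_1 + 5.6123·e_2 = (-0.9201, 1.4313, 0.6134).
‖u_3‖ = 1.8087, so e_3 = (-0.5087, 0.7913, 0.3391).

e_3 = (-0.5087, 0.7913, 0.3391)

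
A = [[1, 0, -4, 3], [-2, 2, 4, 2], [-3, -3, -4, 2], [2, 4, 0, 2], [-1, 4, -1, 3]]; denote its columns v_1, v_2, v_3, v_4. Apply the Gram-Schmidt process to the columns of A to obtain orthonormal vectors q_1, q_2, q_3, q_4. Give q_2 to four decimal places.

q_2 = (-0.0742, 0.4618, -0.2474, 0.4783, 0.7009)

v_1 = (1, -2, -3, 2, -1); ‖v_1‖ = 4.3589, so q_1 = (0.2294, -0.4588, -0.6882, 0.4588, -0.2294).
q_1·v_2 = 0.2294·0 + (-0.4588)·2 + (-0.6882)·(-3) + 0.4588·4 + (-0.2294)·4 = 2.0647.
u_2 = v_2 − 2.0647·q_1 = (-0.4737, 2.9474, -1.5789, 3.0526, 4.4737).
‖u_2‖ = 6.3825, so q_2 = (-0.0742, 0.4618, -0.2474, 0.4783, 0.7009).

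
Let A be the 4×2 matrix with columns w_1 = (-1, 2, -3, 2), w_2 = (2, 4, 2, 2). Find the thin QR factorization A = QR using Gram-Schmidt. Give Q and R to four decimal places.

w_1 = (-1, 2, -3, 2); ‖w_1‖ = 4.2426, so q_1 = (-0.2357, 0.4714, -0.7071, 0.4714).
q_1·w_2 = (-0.2357)·2 + 0.4714·4 + (-0.7071)·2 + 0.4714·2 = 0.9428.
u_2 = w_2 − 0.9428·q_1 = (2.2222, 3.5556, 2.6667, 1.5556).
‖u_2‖ = 5.2068, so q_2 = (0.4268, 0.6829, 0.5121, 0.2988).

Q = [[-0.2357, 0.4268], [0.4714, 0.6829], [-0.7071, 0.5121], [0.4714, 0.2988]], R = [[4.2426, 0.9428], [0.0000, 5.2068]]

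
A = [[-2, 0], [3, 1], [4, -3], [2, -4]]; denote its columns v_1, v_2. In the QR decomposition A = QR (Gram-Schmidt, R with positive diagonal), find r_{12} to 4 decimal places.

v_1 = (-2, 3, 4, 2); ‖v_1‖ = 5.7446, so q_1 = (-0.3482, 0.5222, 0.6963, 0.3482).
r_{12} = q_1·v_2 = -2.9593.

r_{12} = -2.9593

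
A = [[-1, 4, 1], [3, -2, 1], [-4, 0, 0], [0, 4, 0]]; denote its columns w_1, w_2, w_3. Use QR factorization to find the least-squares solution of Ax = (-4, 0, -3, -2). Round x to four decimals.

x = (0.6548, -0.3571, -2.2976)

q_1 = w_1/‖w_1‖ = (-1, 3, -4, 0)/5.0990 = (-0.1961, 0.5883, -0.7845, 0.0000).
r_{12} = q_1·w_2 = -1.9612.
u_2 = w_2 + 1.9612·q_1 = (3.6154, -0.8462, -1.5385, 4.0000).
‖u_2‖ = 5.6704, so q_2 = (0.6376, -0.1492, -0.2713, 0.7054).
r_{13} = q_1·w_3 = 0.3922; r_{23} = q_2·w_3 = 0.4884.
u_3 = w_3 − 0.3922·q_1 − 0.4884·q_2 = (0.7656, 0.8421, 0.4402, -0.3445).
‖u_3‖ = 1.2679, so q_3 = (0.6038, 0.6642, 0.3472, -0.2717).
Qᵀb = (3.1379, -3.1472, -2.9132).
Back-substitute: x_3 = -2.9132/1.2679 = -2.2976.
x_2 = (-3.1472 − 0.4884·(-2.2976))/5.6704 = -0.3571.
x_1 = (3.1379 + 1.9612·(-0.3571) − 0.3922·(-2.2976))/5.0990 = 0.6548.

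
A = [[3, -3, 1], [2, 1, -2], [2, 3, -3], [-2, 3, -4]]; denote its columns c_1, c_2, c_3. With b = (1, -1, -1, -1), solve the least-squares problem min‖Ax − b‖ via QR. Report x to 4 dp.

x = (-0.0589, -0.3100, 0.0667)

c_1 = (3, 2, 2, -2); ‖c_1‖ = 4.5826, so q_1 = (0.6547, 0.4364, 0.4364, -0.4364).
q_1·c_2 = 0.6547·(-3) + 0.4364·1 + 0.4364·3 + (-0.4364)·3 = -1.5275.
u_2 = c_2 + 1.5275·q_1 = (-2.0000, 1.6667, 3.6667, 2.3333).
‖u_2‖ = 5.0662, so q_2 = (-0.3948, 0.3290, 0.7237, 0.4606).
q_1·c_3 = 0.6547·1 + 0.4364·(-2) + 0.4364·(-3) + (-0.4364)·(-4) = 0.2182; q_2·c_3 = (-0.3948)·1 + 0.3290·(-2) + 0.7237·(-3) + 0.4606·(-4) = -5.0662.
u_3 = c_3 − 0.2182·q_1 + 5.0662·q_2 = (-1.1429, -0.4286, 0.5714, -1.5714).
‖u_3‖ = 2.0702, so q_3 = (-0.5521, -0.2070, 0.2760, -0.7591).
Qᵀb = (0.2182, -1.9081, 0.1380).
Back-substitute: x_3 = 0.1380/2.0702 = 0.0667.
x_2 = (-1.9081 + 5.0662·0.0667)/5.0662 = -0.3100.
x_1 = (0.2182 + 1.5275·(-0.3100) − 0.2182·0.0667)/4.5826 = -0.0589.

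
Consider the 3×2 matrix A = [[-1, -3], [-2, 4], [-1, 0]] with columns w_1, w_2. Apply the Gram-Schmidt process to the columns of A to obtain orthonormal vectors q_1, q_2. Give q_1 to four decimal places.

q_1 = w_1/‖w_1‖ = (-1, -2, -1)/2.4495 = (-0.4082, -0.8165, -0.4082).

q_1 = (-0.4082, -0.8165, -0.4082)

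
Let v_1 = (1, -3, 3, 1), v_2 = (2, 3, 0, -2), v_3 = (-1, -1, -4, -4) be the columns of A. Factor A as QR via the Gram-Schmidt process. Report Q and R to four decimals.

Q = [[0.2236, 0.6808, 0.0671], [-0.6708, 0.4585, -0.5544], [0.6708, 0.3751, -0.3219], [0.2236, -0.4307, -0.7645]], R = [[4.4721, -2.0125, -3.1305], [0.0000, 3.5986, -0.9170], [0.0000, 0.0000, 4.8331]]

v_1 = (1, -3, 3, 1); ‖v_1‖ = 4.4721, so e_1 = (0.2236, -0.6708, 0.6708, 0.2236).
e_1·v_2 = 0.2236·2 + (-0.6708)·3 + 0.6708·0 + 0.2236·(-2) = -2.0125.
u_2 = v_2 + 2.0125·e_1 = (2.4500, 1.6500, 1.3500, -1.5500).
‖u_2‖ = 3.5986, so e_2 = (0.6808, 0.4585, 0.3751, -0.4307).
e_1·v_3 = 0.2236·(-1) + (-0.6708)·(-1) + 0.6708·(-4) + 0.2236·(-4) = -3.1305; e_2·v_3 = 0.6808·(-1) + 0.4585·(-1) + 0.3751·(-4) + (-0.4307)·(-4) = -0.9170.
u_3 = v_3 + 3.1305·e_1 + 0.9170·e_2 = (0.3243, -2.6795, -1.5560, -3.6950).
‖u_3‖ = 4.8331, so e_3 = (0.0671, -0.5544, -0.3219, -0.7645).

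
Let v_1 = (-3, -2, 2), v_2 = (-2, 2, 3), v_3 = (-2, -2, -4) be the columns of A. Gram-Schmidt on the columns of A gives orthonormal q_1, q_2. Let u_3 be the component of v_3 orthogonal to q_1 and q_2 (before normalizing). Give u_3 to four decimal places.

u_3 = (-2.2222, 1.1111, -2.2222)

v_1 = (-3, -2, 2); ‖v_1‖ = 4.1231, so q_1 = (-0.7276, -0.4851, 0.4851).
q_1·v_2 = (-0.7276)·(-2) + (-0.4851)·2 + 0.4851·3 = 1.9403.
u_2 = v_2 − 1.9403·q_1 = (-0.5882, 2.9412, 2.0588).
‖u_2‖ = 3.6380, so q_2 = (-0.1617, 0.8085, 0.5659).
q_1·v_3 = (-0.7276)·(-2) + (-0.4851)·(-2) + 0.4851·(-4) = 0.4851; q_2·v_3 = (-0.1617)·(-2) + 0.8085·(-2) + 0.5659·(-4) = -3.5572.
u_3 = v_3 − 0.4851·q_1 + 3.5572·q_2 = (-2.2222, 1.1111, -2.2222).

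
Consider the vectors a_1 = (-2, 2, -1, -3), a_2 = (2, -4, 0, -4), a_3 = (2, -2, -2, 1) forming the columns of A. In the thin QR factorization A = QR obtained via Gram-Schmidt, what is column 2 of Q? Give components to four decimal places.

q_1 = a_1/‖a_1‖ = (-2, 2, -1, -3)/4.2426 = (-0.4714, 0.4714, -0.2357, -0.7071).
r_{12} = q_1·a_2 = 0.0000.
u_2 = a_2 + 0.0000·q_1 = (2.0000, -4.0000, 0.0000, -4.0000).
‖u_2‖ = 6.0000, so q_2 = (0.3333, -0.6667, 0.0000, -0.6667).

q_2 = (0.3333, -0.6667, 0.0000, -0.6667)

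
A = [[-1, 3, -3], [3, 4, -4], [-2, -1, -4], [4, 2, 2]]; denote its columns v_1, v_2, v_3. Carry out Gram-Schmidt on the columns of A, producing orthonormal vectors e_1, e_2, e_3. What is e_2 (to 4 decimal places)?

v_1 = (-1, 3, -2, 4); ‖v_1‖ = 5.4772, so e_1 = (-0.1826, 0.5477, -0.3651, 0.7303).
e_1·v_2 = (-0.1826)·3 + 0.5477·4 + (-0.3651)·(-1) + 0.7303·2 = 3.4689.
u_2 = v_2 − 3.4689·e_1 = (3.6333, 2.1000, 0.2667, -0.5333).
‖u_2‖ = 4.2387, so e_2 = (0.8572, 0.4954, 0.0629, -0.1258).

e_2 = (0.8572, 0.4954, 0.0629, -0.1258)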